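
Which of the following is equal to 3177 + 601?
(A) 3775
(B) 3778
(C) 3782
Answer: B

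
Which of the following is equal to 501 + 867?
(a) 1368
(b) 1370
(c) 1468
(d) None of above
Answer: a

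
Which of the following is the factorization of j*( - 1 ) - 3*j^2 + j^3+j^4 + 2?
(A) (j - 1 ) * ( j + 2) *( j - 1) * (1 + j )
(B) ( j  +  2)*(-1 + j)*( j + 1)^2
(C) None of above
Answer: A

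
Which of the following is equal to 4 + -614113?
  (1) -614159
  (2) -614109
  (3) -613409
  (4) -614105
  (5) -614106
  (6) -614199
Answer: 2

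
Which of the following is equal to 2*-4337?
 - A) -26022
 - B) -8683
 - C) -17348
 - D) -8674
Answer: D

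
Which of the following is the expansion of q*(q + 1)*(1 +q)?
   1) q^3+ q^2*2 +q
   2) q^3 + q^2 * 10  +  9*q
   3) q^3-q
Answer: 1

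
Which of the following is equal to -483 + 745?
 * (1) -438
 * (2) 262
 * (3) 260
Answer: 2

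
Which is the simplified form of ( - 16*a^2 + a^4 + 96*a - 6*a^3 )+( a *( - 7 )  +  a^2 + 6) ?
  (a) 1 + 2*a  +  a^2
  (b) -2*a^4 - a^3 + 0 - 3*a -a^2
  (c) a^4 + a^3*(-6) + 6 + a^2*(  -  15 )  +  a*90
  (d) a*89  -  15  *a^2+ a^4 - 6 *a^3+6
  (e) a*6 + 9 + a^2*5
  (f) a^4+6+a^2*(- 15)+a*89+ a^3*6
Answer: d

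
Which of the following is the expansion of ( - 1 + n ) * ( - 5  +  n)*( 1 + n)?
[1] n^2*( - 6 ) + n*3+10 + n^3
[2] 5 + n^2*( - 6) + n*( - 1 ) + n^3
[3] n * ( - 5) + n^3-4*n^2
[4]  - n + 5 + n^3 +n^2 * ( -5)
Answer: 4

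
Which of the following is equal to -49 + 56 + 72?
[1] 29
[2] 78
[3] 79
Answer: 3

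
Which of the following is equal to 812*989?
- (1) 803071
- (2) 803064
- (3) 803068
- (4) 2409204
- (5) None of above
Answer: 3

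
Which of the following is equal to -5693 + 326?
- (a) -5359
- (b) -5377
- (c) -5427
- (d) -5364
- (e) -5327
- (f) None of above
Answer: f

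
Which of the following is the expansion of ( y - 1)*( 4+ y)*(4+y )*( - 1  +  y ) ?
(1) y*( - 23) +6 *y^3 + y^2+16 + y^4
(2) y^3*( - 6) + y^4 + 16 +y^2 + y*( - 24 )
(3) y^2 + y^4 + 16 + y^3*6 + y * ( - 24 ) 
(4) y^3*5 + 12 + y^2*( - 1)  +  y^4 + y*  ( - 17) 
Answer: 3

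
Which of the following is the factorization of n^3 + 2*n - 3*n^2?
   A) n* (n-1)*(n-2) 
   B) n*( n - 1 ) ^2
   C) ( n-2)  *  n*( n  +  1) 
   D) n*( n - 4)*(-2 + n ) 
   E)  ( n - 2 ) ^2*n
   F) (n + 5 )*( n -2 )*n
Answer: A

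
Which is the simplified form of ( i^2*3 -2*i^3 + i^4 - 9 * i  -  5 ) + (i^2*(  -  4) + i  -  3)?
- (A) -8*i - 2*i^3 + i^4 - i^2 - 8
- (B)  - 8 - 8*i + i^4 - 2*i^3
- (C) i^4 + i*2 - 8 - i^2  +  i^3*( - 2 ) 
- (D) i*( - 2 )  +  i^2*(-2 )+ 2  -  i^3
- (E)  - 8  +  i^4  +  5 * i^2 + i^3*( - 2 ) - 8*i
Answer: A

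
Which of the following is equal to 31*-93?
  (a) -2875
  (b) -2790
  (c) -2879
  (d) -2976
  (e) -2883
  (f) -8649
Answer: e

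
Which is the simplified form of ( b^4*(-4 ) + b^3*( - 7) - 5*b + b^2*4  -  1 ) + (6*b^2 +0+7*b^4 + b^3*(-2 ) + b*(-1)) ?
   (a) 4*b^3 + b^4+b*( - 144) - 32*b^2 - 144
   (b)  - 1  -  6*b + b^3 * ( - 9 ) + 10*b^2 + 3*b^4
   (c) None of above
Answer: b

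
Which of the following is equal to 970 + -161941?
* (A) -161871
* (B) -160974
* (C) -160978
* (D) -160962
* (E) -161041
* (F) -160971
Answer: F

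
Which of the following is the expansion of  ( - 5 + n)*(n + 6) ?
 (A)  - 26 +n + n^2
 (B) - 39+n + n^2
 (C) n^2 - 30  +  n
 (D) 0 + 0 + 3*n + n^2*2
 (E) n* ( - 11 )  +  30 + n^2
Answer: C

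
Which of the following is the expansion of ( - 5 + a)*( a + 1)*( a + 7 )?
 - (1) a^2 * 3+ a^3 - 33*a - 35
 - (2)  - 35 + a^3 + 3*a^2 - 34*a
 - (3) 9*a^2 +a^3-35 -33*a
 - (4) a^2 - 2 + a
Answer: 1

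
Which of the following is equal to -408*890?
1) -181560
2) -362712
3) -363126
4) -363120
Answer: 4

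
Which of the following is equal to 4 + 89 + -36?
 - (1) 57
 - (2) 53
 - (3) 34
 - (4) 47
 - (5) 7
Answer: 1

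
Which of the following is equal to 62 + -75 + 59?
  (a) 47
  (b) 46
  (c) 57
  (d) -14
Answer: b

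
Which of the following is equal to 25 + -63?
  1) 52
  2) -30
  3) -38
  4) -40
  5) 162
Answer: 3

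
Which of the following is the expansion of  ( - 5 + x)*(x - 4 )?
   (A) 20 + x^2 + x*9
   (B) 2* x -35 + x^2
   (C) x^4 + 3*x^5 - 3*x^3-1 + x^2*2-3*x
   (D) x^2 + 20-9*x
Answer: D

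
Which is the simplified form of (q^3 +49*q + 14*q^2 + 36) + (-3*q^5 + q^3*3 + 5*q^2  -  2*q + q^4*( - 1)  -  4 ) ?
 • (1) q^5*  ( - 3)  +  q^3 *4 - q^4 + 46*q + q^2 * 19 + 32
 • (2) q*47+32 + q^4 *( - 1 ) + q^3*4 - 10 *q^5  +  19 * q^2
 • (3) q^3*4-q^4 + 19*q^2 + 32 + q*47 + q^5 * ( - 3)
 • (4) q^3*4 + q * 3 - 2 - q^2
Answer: 3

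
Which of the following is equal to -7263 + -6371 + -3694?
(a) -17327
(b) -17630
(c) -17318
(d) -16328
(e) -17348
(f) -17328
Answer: f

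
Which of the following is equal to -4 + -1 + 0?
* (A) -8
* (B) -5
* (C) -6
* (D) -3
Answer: B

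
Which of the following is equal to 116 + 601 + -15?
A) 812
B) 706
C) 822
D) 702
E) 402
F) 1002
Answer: D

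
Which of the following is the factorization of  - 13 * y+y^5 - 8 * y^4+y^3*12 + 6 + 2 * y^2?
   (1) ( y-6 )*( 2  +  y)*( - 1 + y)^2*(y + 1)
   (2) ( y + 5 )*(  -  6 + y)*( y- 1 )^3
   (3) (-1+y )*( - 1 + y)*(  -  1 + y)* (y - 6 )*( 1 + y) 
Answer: 3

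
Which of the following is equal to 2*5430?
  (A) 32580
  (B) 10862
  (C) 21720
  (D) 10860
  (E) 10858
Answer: D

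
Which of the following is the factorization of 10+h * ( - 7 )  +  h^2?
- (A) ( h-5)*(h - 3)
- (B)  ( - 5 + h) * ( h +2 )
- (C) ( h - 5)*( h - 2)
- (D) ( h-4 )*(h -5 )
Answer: C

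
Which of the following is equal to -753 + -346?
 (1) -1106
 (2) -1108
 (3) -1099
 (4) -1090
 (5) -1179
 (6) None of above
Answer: 3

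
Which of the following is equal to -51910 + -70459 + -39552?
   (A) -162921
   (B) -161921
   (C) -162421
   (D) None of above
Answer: B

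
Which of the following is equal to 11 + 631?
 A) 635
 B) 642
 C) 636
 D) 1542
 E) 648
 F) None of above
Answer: B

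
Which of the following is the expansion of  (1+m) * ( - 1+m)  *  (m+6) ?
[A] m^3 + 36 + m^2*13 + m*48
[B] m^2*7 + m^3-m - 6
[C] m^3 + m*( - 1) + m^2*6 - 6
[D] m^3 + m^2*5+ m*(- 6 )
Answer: C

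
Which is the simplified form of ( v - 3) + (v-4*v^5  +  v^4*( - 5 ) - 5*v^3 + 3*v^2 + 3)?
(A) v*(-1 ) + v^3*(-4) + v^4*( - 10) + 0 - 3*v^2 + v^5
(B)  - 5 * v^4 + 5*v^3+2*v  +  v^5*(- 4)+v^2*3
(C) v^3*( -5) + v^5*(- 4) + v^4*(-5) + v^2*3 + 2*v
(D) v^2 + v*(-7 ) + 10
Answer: C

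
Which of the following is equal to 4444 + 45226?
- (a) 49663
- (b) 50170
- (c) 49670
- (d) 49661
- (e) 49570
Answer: c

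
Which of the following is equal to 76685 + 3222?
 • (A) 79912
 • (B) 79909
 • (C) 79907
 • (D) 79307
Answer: C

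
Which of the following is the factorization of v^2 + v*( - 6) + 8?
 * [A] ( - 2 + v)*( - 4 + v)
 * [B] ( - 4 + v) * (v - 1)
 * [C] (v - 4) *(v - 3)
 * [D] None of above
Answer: A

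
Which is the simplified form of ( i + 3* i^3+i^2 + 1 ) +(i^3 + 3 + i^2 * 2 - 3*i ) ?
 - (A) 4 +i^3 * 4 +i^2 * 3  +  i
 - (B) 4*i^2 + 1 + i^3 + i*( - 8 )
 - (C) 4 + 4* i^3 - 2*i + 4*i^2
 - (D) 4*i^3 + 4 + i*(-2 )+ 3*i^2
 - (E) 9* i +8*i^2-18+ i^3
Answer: D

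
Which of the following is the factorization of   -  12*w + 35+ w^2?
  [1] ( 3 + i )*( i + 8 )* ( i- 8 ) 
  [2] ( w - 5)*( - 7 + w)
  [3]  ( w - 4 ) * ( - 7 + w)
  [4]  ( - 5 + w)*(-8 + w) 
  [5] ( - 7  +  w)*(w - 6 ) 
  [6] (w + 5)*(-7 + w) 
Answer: 2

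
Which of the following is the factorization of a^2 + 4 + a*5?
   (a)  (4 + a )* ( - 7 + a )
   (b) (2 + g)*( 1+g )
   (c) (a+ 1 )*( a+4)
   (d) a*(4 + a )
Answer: c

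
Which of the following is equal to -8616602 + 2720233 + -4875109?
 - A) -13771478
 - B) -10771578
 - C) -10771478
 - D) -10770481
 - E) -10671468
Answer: C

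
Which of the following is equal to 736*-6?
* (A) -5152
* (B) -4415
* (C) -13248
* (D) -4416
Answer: D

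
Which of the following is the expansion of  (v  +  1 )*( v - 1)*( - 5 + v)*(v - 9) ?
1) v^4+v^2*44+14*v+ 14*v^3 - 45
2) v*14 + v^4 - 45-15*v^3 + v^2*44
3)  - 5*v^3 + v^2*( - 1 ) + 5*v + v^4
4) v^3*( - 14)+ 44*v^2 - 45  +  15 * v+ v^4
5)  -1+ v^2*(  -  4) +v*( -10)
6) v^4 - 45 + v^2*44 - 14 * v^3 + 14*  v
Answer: 6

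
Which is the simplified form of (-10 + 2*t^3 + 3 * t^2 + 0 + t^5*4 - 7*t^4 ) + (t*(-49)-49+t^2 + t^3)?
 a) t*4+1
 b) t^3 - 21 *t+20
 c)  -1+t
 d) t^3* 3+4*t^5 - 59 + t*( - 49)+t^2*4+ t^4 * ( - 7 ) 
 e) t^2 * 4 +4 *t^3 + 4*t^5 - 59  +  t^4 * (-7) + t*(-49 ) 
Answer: d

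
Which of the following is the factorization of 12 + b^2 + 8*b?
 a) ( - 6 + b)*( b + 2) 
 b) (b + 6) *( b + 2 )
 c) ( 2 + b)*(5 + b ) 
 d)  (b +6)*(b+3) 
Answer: b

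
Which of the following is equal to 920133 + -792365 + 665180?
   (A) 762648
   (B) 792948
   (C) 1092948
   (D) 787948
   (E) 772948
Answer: B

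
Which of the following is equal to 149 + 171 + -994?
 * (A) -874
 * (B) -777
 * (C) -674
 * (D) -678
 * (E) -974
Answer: C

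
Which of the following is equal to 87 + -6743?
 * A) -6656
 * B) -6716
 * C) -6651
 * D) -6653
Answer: A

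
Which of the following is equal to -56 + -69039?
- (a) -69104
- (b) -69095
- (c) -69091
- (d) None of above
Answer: b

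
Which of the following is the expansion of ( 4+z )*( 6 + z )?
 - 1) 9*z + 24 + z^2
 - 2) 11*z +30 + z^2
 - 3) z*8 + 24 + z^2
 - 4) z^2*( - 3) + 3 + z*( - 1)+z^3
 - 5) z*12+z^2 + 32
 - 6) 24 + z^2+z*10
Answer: 6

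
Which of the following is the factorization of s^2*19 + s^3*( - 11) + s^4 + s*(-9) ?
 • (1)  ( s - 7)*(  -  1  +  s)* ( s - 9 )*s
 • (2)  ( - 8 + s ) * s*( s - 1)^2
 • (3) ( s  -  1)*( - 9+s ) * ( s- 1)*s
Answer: 3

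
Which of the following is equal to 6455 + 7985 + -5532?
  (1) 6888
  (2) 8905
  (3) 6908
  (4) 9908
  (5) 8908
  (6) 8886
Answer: 5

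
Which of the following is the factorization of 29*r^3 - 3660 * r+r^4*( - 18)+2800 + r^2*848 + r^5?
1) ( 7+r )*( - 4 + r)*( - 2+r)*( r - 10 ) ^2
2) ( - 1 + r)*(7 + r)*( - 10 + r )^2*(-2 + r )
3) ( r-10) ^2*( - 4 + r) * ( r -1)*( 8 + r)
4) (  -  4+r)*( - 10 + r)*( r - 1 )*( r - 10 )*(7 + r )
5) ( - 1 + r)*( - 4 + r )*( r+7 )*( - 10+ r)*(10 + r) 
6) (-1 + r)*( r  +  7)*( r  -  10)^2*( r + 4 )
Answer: 4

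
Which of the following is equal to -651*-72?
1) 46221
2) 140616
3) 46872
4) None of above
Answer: 3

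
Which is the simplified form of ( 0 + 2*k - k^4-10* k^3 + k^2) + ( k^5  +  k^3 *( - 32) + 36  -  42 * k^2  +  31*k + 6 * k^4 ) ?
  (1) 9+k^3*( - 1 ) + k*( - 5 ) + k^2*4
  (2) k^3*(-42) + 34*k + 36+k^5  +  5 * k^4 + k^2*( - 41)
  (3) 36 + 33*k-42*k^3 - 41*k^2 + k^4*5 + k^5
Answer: 3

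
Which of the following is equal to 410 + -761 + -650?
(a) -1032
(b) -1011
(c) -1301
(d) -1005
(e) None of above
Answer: e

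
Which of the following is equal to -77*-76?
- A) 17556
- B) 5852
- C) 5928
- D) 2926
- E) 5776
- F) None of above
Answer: B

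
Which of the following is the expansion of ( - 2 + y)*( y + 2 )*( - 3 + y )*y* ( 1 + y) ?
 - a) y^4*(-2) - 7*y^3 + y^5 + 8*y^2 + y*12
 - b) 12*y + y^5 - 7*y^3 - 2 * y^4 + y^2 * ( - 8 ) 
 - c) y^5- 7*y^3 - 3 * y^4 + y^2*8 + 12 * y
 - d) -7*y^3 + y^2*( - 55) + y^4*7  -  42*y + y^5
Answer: a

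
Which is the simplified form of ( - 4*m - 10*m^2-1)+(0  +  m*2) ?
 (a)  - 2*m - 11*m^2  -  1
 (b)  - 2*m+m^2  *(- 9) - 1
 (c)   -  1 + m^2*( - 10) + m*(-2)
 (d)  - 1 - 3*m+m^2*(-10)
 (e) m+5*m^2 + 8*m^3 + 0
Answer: c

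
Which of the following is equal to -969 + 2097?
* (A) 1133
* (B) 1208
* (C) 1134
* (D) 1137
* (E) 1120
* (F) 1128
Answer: F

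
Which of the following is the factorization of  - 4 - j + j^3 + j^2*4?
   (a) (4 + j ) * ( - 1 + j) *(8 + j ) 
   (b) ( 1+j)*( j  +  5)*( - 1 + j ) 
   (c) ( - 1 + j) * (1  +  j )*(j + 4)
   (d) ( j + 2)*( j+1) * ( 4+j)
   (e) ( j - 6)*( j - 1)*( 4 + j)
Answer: c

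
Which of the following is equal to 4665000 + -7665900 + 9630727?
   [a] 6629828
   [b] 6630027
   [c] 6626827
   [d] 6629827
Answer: d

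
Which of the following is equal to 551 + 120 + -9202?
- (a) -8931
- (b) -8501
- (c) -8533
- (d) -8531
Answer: d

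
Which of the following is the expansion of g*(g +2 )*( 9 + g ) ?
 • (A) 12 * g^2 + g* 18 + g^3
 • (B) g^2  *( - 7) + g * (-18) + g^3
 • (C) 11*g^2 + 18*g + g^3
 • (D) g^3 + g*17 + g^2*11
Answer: C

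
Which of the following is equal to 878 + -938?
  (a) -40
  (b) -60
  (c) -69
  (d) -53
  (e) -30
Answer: b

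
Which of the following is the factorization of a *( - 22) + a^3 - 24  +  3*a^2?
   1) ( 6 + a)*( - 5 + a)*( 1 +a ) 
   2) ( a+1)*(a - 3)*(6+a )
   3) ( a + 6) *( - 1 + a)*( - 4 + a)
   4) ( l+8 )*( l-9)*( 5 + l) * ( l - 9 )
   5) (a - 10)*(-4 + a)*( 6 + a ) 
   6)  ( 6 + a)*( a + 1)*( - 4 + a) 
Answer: 6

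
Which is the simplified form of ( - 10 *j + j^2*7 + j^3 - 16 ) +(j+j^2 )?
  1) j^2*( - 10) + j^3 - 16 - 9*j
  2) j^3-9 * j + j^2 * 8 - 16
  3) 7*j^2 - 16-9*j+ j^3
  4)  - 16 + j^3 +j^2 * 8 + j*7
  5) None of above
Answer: 2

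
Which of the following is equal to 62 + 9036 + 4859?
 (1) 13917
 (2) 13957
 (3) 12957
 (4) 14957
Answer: 2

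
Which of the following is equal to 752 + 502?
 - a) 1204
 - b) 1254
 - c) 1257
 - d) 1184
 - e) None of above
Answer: b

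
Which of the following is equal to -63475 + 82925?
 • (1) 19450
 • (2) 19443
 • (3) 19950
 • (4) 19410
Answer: 1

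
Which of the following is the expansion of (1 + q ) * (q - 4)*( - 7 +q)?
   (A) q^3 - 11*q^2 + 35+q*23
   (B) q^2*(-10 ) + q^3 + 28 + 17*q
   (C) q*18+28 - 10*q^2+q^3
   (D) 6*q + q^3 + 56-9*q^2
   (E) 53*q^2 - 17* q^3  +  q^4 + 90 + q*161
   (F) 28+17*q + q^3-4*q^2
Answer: B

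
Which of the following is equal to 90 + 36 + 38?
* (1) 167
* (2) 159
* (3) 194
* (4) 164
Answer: 4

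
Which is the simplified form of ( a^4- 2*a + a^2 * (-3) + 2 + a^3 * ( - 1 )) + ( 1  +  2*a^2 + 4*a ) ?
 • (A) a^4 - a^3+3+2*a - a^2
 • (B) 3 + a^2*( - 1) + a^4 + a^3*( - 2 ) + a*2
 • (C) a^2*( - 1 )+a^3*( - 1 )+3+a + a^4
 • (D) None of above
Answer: A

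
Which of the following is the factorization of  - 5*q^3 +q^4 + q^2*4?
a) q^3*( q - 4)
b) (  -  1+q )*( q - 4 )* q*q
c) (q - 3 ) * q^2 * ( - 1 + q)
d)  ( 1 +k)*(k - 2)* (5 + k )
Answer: b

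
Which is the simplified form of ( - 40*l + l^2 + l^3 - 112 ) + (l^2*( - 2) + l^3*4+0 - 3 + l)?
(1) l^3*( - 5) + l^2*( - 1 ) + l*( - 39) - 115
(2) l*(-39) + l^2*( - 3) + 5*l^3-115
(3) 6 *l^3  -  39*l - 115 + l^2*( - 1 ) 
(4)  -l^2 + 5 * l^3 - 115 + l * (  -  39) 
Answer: 4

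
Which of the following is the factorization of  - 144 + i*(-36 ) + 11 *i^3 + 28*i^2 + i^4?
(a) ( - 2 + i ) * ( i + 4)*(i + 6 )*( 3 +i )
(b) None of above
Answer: a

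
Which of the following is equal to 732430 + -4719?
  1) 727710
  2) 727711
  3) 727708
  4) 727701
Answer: 2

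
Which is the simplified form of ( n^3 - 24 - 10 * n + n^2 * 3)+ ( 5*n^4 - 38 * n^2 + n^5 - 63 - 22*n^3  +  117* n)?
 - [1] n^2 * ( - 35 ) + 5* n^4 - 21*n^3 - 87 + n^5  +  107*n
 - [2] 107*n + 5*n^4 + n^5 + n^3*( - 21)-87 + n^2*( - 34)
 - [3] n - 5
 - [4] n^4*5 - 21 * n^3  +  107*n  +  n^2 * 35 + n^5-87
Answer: 1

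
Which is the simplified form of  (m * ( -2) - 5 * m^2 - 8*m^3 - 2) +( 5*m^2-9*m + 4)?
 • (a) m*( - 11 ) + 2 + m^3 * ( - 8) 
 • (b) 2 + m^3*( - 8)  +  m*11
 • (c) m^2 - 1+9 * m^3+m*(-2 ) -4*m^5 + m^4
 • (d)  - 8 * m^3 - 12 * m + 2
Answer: a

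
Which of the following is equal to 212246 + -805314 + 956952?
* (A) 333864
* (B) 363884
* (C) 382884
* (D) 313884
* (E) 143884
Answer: B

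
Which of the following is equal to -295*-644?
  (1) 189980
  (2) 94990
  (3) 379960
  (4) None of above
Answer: 1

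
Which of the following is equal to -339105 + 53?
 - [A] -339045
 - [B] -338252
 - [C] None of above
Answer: C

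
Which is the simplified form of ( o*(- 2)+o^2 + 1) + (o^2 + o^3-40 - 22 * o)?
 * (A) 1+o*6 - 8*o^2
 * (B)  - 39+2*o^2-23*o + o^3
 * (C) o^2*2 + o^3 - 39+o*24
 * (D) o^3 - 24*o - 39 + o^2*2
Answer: D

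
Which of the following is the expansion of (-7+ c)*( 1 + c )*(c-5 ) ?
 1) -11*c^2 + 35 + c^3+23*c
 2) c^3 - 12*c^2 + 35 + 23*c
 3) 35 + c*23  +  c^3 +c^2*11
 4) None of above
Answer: 1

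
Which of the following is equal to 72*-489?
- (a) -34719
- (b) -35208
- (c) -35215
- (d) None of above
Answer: b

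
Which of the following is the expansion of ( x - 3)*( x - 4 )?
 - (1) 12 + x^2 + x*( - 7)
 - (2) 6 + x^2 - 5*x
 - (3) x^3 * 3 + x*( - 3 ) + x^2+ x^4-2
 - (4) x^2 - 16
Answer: 1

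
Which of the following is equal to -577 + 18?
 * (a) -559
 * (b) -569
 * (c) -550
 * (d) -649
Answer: a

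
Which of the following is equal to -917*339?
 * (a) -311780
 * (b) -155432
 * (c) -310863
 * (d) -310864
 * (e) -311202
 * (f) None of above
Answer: c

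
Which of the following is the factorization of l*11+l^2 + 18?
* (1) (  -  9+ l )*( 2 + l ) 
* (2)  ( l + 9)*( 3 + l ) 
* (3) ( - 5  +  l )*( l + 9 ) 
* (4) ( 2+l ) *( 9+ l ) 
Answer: 4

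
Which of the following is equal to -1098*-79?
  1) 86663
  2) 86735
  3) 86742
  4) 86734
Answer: 3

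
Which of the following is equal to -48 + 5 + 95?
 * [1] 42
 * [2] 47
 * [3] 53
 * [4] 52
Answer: 4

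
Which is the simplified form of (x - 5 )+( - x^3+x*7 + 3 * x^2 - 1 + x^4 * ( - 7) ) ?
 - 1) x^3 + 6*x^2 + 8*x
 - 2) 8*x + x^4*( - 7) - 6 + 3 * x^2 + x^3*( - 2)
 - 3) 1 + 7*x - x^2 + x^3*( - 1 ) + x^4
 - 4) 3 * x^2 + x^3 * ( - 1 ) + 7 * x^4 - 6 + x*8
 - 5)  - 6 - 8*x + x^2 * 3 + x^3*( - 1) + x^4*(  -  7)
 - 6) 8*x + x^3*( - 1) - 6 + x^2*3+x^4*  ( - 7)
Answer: 6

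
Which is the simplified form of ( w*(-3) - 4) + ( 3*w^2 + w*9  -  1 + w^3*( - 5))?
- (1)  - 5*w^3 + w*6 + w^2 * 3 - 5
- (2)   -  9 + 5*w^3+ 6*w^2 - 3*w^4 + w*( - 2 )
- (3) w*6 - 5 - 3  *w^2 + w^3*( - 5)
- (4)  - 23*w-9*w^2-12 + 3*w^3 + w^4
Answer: 1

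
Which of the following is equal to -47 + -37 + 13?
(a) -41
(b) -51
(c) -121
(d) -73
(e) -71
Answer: e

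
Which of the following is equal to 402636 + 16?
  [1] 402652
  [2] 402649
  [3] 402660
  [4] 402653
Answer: 1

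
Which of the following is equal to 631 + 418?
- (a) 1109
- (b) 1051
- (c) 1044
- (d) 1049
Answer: d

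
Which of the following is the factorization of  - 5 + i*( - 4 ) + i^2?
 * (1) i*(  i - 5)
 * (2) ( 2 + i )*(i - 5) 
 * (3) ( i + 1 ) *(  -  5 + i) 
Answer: 3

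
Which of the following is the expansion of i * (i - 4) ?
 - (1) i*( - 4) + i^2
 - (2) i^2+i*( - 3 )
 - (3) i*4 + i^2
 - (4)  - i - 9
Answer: 1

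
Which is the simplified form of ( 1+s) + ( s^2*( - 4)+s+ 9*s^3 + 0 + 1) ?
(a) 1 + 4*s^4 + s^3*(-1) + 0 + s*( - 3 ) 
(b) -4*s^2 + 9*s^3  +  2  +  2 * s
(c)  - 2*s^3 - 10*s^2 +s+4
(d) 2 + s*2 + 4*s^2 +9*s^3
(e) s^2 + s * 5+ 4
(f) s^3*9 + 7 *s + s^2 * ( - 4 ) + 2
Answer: b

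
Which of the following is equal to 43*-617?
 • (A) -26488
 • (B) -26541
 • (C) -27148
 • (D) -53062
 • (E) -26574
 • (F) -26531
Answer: F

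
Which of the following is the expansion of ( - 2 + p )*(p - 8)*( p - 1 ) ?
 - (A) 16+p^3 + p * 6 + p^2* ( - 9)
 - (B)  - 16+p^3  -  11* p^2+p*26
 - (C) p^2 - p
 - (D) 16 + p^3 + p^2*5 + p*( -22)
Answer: B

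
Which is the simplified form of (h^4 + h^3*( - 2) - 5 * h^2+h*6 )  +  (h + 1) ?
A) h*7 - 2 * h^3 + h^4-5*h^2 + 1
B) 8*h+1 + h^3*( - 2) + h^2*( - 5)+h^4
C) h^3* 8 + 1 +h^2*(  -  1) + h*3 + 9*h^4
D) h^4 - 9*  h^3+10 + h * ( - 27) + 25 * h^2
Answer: A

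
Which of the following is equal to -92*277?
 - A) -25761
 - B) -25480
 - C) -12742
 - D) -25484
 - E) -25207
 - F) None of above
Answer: D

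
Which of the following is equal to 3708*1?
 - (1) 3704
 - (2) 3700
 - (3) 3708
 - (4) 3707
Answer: 3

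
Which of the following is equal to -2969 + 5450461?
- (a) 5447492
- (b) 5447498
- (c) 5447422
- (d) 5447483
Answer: a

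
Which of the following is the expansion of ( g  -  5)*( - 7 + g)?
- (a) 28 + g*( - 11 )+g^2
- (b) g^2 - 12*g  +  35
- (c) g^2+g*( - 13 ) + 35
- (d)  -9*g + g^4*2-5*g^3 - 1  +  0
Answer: b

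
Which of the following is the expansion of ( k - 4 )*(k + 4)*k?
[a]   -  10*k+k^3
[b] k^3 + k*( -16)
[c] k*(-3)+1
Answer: b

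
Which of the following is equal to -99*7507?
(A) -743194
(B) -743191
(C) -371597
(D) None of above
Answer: D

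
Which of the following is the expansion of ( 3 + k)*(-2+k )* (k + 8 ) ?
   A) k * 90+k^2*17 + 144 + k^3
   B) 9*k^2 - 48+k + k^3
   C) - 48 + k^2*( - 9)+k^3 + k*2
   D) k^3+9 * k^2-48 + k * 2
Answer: D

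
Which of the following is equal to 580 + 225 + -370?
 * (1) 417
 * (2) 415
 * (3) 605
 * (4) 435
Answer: 4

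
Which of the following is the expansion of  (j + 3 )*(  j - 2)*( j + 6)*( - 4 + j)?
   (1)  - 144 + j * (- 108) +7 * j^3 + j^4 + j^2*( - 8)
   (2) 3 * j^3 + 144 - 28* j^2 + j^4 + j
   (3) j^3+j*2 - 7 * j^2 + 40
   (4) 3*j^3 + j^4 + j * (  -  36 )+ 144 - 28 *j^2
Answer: 4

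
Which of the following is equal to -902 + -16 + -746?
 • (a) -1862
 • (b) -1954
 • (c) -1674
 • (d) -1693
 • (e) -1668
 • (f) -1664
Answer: f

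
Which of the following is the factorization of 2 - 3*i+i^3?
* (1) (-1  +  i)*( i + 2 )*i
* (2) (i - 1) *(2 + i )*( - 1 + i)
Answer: 2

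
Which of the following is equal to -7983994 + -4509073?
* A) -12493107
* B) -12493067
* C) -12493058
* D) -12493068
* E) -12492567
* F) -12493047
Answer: B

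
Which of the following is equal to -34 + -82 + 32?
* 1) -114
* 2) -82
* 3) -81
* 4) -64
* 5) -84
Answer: 5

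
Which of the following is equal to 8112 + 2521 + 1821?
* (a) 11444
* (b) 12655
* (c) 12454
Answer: c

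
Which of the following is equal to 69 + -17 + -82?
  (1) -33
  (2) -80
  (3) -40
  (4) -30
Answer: 4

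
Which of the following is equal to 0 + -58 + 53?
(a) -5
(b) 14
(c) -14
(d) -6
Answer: a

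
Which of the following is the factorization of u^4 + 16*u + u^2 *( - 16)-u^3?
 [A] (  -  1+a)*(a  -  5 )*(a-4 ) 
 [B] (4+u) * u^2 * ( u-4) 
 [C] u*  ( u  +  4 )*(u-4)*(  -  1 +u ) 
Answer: C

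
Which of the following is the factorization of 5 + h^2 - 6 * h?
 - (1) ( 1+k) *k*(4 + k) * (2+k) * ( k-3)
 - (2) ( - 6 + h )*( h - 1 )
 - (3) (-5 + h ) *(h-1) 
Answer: 3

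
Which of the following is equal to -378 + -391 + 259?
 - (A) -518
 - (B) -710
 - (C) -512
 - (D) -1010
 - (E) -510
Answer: E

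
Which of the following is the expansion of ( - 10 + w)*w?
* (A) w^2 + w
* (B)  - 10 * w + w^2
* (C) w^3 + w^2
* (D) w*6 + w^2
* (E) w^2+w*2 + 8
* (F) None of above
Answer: B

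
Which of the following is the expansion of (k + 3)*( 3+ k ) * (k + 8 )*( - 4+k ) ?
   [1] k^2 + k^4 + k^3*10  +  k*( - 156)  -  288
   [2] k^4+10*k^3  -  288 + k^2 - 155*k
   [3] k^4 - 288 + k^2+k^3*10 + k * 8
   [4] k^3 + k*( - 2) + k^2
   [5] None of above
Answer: 1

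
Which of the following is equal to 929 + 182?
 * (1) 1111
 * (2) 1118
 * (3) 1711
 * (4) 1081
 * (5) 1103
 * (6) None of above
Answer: 1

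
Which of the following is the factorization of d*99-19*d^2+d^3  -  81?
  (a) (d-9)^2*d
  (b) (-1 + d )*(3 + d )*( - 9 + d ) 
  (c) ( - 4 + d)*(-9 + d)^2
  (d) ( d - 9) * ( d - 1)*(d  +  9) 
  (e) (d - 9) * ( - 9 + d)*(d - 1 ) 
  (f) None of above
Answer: e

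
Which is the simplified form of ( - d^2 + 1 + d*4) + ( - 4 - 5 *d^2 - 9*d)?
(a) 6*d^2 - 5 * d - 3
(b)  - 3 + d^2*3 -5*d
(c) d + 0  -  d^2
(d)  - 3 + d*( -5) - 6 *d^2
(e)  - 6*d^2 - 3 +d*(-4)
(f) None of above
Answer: d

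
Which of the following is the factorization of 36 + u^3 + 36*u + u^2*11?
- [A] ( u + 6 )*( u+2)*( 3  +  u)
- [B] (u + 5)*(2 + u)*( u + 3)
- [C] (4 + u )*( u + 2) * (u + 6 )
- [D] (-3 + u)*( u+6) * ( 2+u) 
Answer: A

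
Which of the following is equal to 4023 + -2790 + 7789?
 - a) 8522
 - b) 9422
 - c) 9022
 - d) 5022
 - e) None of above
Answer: c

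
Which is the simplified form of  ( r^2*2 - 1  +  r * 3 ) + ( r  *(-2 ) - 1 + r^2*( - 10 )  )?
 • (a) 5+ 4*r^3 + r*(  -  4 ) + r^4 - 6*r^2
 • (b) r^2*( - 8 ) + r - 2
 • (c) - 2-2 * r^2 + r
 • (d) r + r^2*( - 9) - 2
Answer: b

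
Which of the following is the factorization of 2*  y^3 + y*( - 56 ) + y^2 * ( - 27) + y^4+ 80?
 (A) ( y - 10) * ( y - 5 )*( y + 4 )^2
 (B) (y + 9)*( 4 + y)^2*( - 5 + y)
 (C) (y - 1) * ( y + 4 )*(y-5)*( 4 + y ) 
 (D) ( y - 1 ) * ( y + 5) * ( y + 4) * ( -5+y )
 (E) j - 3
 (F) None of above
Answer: C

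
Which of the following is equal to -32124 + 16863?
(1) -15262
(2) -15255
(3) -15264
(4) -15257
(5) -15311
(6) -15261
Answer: 6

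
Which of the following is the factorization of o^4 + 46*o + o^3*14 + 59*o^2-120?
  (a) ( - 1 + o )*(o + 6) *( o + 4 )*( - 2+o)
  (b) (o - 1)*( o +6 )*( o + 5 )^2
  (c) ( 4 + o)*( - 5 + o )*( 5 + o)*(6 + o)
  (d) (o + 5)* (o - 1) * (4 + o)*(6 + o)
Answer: d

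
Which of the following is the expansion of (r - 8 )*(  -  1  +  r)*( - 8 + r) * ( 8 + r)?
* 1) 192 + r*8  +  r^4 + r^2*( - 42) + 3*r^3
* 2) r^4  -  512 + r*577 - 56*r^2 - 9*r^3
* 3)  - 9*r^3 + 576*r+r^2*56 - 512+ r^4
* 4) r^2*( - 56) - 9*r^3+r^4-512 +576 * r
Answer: 4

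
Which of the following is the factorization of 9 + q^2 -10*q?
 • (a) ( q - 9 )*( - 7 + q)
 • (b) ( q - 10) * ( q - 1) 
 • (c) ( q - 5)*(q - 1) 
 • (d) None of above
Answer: d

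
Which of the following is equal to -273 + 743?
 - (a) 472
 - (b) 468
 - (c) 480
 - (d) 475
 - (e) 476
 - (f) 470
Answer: f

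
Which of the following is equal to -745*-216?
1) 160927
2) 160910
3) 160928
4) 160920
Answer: 4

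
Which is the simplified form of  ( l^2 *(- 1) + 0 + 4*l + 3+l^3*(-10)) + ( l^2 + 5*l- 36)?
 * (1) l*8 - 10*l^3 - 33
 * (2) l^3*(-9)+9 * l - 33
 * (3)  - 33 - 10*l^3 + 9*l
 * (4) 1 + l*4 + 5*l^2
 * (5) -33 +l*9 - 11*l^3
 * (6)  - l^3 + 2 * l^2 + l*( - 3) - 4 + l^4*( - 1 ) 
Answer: 3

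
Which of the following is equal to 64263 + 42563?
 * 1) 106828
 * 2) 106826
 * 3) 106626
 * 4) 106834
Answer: 2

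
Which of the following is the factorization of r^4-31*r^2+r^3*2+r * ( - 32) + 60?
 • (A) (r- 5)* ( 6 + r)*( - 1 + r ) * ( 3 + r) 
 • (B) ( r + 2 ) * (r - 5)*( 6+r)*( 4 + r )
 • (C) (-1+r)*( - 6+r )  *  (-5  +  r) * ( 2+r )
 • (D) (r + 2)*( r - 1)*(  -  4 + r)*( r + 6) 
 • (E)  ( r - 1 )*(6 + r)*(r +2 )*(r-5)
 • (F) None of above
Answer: E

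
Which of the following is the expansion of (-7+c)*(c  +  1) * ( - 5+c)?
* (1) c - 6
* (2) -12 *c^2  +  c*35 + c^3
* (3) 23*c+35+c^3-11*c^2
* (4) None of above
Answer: 3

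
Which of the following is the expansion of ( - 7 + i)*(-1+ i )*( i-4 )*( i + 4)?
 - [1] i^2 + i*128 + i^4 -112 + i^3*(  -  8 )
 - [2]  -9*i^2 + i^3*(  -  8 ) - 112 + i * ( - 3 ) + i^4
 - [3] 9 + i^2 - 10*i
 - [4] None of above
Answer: 4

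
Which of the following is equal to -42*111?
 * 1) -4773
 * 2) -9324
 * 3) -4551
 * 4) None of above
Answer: 4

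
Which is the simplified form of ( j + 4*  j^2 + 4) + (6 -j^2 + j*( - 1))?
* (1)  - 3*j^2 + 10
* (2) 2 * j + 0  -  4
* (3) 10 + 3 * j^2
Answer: 3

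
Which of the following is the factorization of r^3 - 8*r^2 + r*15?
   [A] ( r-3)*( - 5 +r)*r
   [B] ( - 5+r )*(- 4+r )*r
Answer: A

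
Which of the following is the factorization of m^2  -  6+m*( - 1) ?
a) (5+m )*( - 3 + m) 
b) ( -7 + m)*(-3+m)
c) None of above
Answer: c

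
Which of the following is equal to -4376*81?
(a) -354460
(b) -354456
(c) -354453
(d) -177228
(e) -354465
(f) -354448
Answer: b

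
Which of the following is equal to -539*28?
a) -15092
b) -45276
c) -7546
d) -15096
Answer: a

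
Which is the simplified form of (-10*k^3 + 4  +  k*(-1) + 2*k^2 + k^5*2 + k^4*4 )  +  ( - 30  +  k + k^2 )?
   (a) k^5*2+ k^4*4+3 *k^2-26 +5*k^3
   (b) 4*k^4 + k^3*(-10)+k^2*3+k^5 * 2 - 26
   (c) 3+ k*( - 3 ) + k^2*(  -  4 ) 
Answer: b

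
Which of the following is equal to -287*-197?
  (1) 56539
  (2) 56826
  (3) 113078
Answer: 1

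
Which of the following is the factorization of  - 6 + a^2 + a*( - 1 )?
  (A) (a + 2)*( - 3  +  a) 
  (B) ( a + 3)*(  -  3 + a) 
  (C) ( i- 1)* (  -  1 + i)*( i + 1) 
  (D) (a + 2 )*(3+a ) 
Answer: A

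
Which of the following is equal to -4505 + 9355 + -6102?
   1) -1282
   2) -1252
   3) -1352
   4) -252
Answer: 2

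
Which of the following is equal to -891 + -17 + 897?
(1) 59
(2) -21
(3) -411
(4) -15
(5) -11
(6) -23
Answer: 5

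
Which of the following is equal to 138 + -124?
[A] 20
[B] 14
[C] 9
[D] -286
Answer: B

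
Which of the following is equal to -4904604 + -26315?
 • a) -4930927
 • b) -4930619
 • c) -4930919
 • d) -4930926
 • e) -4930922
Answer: c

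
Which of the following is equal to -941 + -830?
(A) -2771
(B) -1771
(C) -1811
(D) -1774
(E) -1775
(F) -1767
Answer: B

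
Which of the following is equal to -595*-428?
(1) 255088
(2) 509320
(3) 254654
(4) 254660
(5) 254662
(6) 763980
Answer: 4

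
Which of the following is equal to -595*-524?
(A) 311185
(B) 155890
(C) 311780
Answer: C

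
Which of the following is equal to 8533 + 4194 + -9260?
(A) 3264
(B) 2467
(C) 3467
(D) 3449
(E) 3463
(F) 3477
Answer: C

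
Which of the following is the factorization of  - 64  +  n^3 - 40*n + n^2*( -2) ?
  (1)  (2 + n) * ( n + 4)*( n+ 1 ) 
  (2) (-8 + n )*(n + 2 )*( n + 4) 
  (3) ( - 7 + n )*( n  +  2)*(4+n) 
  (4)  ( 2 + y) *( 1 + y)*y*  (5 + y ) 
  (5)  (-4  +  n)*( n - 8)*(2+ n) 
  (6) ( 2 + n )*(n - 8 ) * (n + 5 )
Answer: 2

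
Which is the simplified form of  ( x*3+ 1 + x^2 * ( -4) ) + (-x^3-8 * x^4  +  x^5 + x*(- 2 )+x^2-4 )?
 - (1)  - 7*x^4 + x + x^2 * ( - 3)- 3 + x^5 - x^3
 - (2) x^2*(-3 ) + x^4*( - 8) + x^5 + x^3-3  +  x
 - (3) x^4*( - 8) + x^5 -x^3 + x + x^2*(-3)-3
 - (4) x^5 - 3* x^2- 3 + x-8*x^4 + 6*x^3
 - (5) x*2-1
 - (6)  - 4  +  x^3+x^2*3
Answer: 3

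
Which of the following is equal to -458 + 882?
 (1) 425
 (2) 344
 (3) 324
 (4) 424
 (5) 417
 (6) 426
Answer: 4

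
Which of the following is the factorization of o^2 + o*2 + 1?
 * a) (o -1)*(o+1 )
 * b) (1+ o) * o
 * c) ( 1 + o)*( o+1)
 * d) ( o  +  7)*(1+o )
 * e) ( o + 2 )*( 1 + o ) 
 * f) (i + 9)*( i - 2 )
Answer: c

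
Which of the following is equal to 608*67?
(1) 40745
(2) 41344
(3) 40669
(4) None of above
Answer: 4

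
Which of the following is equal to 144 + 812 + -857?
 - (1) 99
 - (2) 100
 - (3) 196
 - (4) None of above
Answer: 1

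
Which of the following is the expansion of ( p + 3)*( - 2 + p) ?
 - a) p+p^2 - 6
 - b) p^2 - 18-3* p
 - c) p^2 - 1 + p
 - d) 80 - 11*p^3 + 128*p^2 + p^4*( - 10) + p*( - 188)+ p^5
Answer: a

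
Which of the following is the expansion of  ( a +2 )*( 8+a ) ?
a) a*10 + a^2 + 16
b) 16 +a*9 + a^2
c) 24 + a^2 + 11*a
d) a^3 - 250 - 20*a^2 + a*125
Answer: a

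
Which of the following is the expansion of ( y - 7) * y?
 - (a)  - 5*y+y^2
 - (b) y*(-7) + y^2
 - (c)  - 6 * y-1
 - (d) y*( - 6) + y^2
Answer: b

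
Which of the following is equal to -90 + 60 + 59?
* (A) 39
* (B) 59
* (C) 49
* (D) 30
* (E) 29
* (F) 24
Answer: E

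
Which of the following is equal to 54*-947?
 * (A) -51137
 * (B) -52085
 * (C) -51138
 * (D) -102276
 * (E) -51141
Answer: C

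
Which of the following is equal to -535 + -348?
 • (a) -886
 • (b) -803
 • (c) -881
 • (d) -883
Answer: d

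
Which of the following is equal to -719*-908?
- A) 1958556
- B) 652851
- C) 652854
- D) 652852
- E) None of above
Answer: D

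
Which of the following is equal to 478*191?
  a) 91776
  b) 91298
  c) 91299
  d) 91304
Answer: b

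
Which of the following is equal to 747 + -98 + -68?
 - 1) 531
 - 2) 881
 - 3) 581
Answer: 3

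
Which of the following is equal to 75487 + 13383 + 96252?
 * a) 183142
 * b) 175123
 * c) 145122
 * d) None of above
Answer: d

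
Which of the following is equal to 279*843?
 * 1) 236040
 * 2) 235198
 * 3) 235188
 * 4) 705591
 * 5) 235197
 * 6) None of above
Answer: 5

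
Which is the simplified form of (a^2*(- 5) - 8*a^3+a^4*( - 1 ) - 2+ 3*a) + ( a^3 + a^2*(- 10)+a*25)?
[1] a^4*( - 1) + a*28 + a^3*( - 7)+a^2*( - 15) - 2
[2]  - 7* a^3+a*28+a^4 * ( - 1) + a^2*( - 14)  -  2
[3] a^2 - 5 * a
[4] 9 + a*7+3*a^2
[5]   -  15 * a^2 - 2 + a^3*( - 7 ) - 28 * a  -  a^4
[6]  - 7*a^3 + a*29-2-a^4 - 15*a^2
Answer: 1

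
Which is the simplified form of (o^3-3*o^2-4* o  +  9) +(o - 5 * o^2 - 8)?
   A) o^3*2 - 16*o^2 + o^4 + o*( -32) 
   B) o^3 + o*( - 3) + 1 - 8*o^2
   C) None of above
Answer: B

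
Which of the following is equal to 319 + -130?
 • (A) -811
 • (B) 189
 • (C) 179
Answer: B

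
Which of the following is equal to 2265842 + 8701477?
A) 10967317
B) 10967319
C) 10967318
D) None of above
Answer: B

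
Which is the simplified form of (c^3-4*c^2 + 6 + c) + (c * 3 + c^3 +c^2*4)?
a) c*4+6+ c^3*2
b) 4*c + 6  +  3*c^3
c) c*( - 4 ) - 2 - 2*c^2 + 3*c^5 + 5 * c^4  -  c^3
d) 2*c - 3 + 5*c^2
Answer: a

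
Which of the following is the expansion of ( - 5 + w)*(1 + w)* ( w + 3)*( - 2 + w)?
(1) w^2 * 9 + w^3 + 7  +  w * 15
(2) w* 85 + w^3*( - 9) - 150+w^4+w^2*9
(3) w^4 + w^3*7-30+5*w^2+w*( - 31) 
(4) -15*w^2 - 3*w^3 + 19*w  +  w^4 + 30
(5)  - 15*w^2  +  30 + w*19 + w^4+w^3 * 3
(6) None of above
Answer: 4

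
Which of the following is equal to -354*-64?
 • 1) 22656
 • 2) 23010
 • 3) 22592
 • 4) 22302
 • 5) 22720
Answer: 1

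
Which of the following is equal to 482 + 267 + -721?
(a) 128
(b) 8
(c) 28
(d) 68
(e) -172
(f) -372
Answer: c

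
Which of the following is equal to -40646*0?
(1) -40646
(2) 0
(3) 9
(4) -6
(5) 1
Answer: 2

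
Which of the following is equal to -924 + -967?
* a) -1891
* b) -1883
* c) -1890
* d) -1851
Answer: a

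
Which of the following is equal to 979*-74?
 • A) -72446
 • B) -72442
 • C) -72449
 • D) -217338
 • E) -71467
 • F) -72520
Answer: A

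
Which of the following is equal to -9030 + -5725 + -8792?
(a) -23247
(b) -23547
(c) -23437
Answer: b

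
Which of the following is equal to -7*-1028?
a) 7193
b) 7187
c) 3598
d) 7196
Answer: d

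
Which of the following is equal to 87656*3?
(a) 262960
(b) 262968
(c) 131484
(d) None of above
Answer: b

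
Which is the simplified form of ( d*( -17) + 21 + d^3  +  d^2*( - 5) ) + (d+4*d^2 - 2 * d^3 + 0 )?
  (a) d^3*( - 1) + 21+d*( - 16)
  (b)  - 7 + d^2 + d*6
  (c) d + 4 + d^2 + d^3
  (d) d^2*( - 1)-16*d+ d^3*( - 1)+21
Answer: d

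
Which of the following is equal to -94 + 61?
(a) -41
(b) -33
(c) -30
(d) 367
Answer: b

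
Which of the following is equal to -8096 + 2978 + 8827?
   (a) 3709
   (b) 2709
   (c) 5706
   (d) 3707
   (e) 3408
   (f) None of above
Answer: a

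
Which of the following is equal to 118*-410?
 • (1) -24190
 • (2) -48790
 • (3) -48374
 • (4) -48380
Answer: 4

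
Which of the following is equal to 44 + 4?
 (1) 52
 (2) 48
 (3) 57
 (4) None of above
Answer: 2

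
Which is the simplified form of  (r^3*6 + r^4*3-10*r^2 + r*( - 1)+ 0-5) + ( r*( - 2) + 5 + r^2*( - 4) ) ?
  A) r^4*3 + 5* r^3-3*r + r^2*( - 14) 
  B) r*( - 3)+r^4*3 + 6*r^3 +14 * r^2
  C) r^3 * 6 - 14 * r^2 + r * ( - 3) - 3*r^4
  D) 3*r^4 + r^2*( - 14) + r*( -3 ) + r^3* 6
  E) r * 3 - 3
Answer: D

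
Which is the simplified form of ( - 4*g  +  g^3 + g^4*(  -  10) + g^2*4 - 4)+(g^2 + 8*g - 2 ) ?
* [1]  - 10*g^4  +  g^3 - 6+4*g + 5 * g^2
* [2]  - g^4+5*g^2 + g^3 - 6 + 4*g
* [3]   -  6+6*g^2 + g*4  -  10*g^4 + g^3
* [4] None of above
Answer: 1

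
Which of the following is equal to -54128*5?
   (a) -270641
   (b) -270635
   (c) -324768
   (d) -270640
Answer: d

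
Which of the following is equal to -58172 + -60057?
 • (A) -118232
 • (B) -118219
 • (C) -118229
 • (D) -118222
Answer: C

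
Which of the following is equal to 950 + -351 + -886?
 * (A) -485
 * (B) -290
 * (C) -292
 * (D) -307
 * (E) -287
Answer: E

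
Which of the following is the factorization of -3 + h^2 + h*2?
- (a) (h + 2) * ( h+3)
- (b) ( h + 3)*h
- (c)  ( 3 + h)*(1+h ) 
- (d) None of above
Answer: d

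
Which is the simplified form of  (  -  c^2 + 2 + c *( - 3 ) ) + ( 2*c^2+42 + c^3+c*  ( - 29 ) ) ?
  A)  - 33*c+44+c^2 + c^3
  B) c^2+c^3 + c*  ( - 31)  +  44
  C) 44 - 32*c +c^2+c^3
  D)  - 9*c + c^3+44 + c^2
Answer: C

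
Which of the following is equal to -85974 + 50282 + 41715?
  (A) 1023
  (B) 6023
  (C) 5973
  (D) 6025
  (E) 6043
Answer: B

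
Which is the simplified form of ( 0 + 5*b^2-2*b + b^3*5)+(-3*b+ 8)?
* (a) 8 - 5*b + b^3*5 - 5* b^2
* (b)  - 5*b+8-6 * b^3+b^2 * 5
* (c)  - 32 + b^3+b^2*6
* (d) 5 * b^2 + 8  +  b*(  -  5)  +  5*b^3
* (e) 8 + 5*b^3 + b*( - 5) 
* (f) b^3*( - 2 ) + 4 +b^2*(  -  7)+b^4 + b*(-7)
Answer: d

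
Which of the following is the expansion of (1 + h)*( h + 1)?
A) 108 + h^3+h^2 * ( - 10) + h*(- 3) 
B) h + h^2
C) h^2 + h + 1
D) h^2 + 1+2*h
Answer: D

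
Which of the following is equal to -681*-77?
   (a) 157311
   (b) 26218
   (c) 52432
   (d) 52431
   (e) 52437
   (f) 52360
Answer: e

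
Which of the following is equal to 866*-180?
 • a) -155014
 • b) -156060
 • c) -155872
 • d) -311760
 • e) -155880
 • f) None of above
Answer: e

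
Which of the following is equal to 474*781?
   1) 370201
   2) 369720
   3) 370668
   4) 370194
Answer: 4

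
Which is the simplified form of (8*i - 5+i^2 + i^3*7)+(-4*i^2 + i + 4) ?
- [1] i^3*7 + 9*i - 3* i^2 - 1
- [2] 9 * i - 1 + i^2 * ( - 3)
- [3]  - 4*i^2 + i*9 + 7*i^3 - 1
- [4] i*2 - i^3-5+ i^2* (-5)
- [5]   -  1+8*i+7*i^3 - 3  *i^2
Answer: 1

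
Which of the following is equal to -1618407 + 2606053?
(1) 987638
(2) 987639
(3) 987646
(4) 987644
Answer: 3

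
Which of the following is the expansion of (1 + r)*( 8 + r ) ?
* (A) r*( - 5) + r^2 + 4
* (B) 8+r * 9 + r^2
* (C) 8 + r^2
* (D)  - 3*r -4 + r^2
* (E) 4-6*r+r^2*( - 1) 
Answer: B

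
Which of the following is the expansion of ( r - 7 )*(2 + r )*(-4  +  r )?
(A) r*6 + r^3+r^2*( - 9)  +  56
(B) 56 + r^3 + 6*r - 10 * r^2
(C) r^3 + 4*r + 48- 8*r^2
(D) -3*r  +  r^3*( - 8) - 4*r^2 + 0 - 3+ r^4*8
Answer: A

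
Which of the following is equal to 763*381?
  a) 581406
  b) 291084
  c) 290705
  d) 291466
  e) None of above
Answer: e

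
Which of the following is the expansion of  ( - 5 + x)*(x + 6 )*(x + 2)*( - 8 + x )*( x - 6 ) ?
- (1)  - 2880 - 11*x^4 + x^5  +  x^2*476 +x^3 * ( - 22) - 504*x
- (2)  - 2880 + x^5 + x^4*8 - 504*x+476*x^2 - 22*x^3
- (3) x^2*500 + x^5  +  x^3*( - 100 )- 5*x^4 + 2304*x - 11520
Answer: 1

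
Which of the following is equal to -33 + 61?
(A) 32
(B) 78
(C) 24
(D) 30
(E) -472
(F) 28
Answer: F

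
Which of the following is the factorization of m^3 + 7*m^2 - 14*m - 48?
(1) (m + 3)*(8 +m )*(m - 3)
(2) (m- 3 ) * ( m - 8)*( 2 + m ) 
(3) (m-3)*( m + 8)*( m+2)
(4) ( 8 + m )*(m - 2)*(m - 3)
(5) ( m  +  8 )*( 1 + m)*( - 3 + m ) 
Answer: 3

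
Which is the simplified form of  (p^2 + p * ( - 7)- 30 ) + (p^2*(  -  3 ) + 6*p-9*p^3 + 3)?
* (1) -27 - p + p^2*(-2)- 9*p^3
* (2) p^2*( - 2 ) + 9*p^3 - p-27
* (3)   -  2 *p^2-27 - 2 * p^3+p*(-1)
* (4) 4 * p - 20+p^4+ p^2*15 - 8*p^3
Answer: 1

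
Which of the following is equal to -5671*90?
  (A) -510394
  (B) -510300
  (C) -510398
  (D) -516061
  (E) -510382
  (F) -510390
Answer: F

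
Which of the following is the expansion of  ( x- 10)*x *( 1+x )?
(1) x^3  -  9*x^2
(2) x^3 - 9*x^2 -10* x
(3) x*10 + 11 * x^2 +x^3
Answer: 2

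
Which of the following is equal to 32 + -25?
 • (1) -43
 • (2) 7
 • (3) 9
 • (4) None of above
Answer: 2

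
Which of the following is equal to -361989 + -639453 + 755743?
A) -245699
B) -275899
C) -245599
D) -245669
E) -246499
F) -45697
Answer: A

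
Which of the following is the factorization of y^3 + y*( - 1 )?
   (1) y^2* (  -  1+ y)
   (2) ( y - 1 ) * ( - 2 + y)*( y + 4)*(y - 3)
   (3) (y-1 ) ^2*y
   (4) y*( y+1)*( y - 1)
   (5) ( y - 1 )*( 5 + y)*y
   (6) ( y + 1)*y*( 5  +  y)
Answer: 4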